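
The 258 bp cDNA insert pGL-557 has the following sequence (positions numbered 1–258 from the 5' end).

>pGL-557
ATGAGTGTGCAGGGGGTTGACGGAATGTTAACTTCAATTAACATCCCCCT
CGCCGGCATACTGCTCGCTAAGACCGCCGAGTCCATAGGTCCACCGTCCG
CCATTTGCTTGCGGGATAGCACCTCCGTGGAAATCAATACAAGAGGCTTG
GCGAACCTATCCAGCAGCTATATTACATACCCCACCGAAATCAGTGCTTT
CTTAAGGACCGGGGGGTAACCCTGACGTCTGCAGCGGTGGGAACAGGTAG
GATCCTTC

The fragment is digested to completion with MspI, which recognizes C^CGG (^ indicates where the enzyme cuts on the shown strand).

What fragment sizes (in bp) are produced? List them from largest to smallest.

MspI sites (CCGG) start at positions 53, 209.
MspI cuts after the first base of each site, so after positions 53, 209.
Linear molecule, 2 cuts → 3 fragments:
  1–53 → 53 bp
  54–209 → 156 bp
  210–258 → 49 bp
Sorted largest to smallest: 156, 53, 49 bp.

156, 53, 49 bp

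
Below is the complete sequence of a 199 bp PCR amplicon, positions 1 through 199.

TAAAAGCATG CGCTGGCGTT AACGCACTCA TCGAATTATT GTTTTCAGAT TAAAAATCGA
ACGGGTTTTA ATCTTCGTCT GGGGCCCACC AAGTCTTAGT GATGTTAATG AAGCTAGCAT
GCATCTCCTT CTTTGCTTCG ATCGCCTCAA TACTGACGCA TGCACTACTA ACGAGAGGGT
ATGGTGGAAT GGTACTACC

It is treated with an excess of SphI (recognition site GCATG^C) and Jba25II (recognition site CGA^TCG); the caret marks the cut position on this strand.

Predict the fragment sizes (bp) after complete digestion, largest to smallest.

SphI sites (GCATGC) start at positions 6, 117, 158.
SphI cuts after base 5 of each site (before the last base), so after positions 10, 121, 162.
The Jba25II site (CGATCG) starts at position 139.
Jba25II cuts after base 3 of each site, so after position 141.
Combined cut positions: 10, 121, 141, 162.
Linear molecule, 4 cuts → 5 fragments:
  1–10 → 10 bp
  11–121 → 111 bp
  122–141 → 20 bp
  142–162 → 21 bp
  163–199 → 37 bp
Sorted largest to smallest: 111, 37, 21, 20, 10 bp.

111, 37, 21, 20, 10 bp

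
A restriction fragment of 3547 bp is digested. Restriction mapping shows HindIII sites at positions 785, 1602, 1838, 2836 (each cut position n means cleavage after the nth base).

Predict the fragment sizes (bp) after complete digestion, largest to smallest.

998, 817, 785, 711, 236 bp

Linear molecule, 4 cuts → 5 fragments:
  785 − 0 = 785 bp
  1602 − 785 = 817 bp
  1838 − 1602 = 236 bp
  2836 − 1838 = 998 bp
  3547 − 2836 = 711 bp
Sorted largest to smallest: 998, 817, 785, 711, 236 bp.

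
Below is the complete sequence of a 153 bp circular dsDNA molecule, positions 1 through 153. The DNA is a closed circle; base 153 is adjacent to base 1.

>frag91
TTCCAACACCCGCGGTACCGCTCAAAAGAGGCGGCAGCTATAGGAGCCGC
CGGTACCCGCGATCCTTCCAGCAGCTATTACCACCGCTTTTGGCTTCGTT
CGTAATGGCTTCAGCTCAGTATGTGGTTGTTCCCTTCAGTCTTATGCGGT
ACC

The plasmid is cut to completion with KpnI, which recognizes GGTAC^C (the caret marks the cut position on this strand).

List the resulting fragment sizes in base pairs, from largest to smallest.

KpnI sites (GGTACC) start at positions 14, 52, 148.
KpnI cuts after base 5 of each site (before the last base), so after positions 18, 56, 152.
Circular molecule, 3 cuts → 3 fragments:
  19–56 → 38 bp
  57–152 → 96 bp
  153–153 then 1–18 → 1 + 18 = 19 bp
Sorted largest to smallest: 96, 38, 19 bp.

96, 38, 19 bp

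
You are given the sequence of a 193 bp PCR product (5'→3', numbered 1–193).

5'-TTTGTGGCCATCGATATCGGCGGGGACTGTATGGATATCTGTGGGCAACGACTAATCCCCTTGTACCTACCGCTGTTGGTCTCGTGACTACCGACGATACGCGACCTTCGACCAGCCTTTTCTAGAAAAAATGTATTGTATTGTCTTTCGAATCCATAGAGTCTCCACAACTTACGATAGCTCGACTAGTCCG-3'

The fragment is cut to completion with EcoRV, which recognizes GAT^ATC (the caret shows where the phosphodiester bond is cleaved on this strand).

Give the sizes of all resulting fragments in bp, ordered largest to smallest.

157, 21, 15 bp

EcoRV sites (GATATC) start at positions 13, 34.
EcoRV cuts after base 3 of each site, so after positions 15, 36.
Linear molecule, 2 cuts → 3 fragments:
  1–15 → 15 bp
  16–36 → 21 bp
  37–193 → 157 bp
Sorted largest to smallest: 157, 21, 15 bp.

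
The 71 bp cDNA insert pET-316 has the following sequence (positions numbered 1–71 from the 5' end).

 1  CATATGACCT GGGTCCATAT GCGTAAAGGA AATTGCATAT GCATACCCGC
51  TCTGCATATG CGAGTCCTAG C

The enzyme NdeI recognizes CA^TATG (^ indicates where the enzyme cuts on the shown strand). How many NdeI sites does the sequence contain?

CATATG occurs starting at positions 1, 16, 36, 55.
NdeI cuts at 4 sites.

4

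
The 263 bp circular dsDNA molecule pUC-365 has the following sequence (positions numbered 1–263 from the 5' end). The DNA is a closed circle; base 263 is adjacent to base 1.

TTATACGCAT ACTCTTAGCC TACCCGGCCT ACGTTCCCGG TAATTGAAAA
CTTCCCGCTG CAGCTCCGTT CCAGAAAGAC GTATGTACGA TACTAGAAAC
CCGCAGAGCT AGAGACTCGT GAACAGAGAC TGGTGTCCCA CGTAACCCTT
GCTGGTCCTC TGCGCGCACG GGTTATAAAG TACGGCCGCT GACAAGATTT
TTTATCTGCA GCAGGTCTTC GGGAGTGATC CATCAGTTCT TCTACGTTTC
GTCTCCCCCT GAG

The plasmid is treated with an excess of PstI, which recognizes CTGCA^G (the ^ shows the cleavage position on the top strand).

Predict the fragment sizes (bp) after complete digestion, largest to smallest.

PstI sites (CTGCAG) start at positions 58, 206.
PstI cuts after base 5 of each site (before the last base), so after positions 62, 210.
Circular molecule, 2 cuts → 2 fragments:
  63–210 → 148 bp
  211–263 then 1–62 → 53 + 62 = 115 bp
Sorted largest to smallest: 148, 115 bp.

148, 115 bp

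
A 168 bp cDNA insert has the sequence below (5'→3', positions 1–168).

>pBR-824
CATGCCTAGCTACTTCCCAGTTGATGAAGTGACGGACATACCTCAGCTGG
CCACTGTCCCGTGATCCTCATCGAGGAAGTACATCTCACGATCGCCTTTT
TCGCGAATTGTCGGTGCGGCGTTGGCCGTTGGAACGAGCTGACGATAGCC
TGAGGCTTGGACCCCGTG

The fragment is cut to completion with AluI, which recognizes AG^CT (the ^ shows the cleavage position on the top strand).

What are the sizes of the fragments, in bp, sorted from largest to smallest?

92, 37, 30, 9 bp

AluI sites (AGCT) start at positions 8, 45, 137.
AluI cuts after base 2 of each site, so after positions 9, 46, 138.
Linear molecule, 3 cuts → 4 fragments:
  1–9 → 9 bp
  10–46 → 37 bp
  47–138 → 92 bp
  139–168 → 30 bp
Sorted largest to smallest: 92, 37, 30, 9 bp.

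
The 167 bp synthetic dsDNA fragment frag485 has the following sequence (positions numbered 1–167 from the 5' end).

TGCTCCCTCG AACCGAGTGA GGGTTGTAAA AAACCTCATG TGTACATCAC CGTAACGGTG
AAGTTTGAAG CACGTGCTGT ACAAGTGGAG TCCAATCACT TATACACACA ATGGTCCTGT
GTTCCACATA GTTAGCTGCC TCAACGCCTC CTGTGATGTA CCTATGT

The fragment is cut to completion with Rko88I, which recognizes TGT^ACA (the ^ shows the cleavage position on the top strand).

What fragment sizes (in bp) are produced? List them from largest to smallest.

Rko88I sites (TGTACA) start at positions 41, 78.
Rko88I cuts after base 3 of each site, so after positions 43, 80.
Linear molecule, 2 cuts → 3 fragments:
  1–43 → 43 bp
  44–80 → 37 bp
  81–167 → 87 bp
Sorted largest to smallest: 87, 43, 37 bp.

87, 43, 37 bp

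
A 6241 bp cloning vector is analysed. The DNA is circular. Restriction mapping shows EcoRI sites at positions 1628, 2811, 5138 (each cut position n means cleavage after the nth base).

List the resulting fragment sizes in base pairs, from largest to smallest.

2731, 2327, 1183 bp

Circular molecule, 3 cuts → 3 fragments:
  2811 − 1628 = 1183 bp
  5138 − 2811 = 2327 bp
  wrap: 6241 − 5138 + 1628 = 2731 bp
Sorted largest to smallest: 2731, 2327, 1183 bp.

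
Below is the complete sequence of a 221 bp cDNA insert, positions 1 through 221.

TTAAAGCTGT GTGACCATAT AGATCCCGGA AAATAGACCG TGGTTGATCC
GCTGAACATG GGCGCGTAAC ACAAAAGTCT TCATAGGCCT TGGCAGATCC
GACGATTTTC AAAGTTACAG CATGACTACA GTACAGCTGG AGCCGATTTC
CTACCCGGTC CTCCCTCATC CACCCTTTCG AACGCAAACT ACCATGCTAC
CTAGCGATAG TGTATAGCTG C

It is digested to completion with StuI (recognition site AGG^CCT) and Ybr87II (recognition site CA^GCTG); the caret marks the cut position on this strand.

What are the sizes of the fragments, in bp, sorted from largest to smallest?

87, 86, 48 bp

The StuI site (AGGCCT) starts at position 85.
StuI cuts after base 3 of each site, so after position 87.
The Ybr87II site (CAGCTG) starts at position 134.
Ybr87II cuts after base 2 of each site, so after position 135.
Combined cut positions: 87, 135.
Linear molecule, 2 cuts → 3 fragments:
  1–87 → 87 bp
  88–135 → 48 bp
  136–221 → 86 bp
Sorted largest to smallest: 87, 86, 48 bp.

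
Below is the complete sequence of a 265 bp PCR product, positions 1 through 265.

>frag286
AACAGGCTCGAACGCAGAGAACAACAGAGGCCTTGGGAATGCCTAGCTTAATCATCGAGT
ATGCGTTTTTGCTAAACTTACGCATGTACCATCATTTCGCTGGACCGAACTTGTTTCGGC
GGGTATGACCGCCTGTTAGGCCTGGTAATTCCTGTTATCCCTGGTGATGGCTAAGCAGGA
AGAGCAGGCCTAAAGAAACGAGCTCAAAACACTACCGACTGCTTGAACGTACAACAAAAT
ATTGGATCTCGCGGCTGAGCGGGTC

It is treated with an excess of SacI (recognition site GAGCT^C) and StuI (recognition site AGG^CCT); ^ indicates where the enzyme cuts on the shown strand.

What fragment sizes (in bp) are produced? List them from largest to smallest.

The SacI site (GAGCTC) starts at position 200.
SacI cuts after base 5 of each site (before the last base), so after position 204.
StuI sites (AGGCCT) start at positions 28, 138, 186.
StuI cuts after base 3 of each site, so after positions 30, 140, 188.
Combined cut positions: 30, 140, 188, 204.
Linear molecule, 4 cuts → 5 fragments:
  1–30 → 30 bp
  31–140 → 110 bp
  141–188 → 48 bp
  189–204 → 16 bp
  205–265 → 61 bp
Sorted largest to smallest: 110, 61, 48, 30, 16 bp.

110, 61, 48, 30, 16 bp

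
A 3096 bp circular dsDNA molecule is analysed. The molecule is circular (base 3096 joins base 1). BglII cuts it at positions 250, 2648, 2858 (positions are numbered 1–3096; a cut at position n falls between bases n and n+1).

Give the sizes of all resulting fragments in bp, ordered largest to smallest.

Circular molecule, 3 cuts → 3 fragments:
  2648 − 250 = 2398 bp
  2858 − 2648 = 210 bp
  wrap: 3096 − 2858 + 250 = 488 bp
Sorted largest to smallest: 2398, 488, 210 bp.

2398, 488, 210 bp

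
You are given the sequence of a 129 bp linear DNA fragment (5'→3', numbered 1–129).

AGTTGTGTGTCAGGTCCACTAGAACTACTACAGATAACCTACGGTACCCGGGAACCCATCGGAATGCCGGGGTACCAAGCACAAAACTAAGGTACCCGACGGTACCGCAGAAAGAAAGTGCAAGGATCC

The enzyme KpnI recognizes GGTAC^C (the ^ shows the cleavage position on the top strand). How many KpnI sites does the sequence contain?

4

GGTACC occurs starting at positions 43, 71, 91, 101.
KpnI cuts at 4 sites.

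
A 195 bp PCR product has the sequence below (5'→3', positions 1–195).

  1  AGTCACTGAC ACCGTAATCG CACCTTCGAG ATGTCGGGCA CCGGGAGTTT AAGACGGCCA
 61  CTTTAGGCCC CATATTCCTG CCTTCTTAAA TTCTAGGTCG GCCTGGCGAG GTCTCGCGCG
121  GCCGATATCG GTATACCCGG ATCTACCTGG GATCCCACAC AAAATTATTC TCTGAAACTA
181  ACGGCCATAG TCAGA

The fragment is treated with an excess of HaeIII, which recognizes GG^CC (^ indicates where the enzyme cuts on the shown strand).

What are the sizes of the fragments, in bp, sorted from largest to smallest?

HaeIII sites (GGCC) start at positions 56, 66, 100, 120, 183.
HaeIII cuts after base 2 of each site, so after positions 57, 67, 101, 121, 184.
Linear molecule, 5 cuts → 6 fragments:
  1–57 → 57 bp
  58–67 → 10 bp
  68–101 → 34 bp
  102–121 → 20 bp
  122–184 → 63 bp
  185–195 → 11 bp
Sorted largest to smallest: 63, 57, 34, 20, 11, 10 bp.

63, 57, 34, 20, 11, 10 bp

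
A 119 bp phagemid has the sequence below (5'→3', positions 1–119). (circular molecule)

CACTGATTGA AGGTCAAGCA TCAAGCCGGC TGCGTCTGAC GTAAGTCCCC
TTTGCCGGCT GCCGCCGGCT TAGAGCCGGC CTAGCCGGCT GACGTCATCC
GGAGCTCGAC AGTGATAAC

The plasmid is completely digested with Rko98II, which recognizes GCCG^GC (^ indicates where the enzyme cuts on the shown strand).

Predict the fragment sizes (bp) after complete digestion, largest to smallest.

60, 29, 11, 10, 9 bp

Rko98II sites (GCCGGC) start at positions 25, 54, 64, 75, 84.
Rko98II cuts after base 4 of each site, so after positions 28, 57, 67, 78, 87.
Circular molecule, 5 cuts → 5 fragments:
  29–57 → 29 bp
  58–67 → 10 bp
  68–78 → 11 bp
  79–87 → 9 bp
  88–119 then 1–28 → 32 + 28 = 60 bp
Sorted largest to smallest: 60, 29, 11, 10, 9 bp.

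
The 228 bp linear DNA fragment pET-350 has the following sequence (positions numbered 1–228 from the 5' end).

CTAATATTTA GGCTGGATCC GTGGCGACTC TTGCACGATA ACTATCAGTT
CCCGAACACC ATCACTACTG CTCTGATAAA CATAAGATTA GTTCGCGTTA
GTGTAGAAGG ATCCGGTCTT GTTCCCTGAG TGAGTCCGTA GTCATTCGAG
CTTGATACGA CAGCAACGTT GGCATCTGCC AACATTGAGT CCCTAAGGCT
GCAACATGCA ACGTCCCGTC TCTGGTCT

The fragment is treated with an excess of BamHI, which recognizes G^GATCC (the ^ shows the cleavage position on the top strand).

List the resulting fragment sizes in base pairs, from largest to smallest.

BamHI sites (GGATCC) start at positions 15, 109.
BamHI cuts after the first base of each site, so after positions 15, 109.
Linear molecule, 2 cuts → 3 fragments:
  1–15 → 15 bp
  16–109 → 94 bp
  110–228 → 119 bp
Sorted largest to smallest: 119, 94, 15 bp.

119, 94, 15 bp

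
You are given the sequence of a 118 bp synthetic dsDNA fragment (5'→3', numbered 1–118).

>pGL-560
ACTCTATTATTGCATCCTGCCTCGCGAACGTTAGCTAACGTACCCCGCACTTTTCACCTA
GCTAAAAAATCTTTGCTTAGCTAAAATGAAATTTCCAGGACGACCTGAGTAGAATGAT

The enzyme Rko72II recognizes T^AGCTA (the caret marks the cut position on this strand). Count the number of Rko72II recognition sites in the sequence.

3

TAGCTA occurs starting at positions 32, 59, 78.
Rko72II cuts at 3 sites.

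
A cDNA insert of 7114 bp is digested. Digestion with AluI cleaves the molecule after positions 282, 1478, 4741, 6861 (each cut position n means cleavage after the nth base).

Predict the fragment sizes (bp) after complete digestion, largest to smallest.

Linear molecule, 4 cuts → 5 fragments:
  282 − 0 = 282 bp
  1478 − 282 = 1196 bp
  4741 − 1478 = 3263 bp
  6861 − 4741 = 2120 bp
  7114 − 6861 = 253 bp
Sorted largest to smallest: 3263, 2120, 1196, 282, 253 bp.

3263, 2120, 1196, 282, 253 bp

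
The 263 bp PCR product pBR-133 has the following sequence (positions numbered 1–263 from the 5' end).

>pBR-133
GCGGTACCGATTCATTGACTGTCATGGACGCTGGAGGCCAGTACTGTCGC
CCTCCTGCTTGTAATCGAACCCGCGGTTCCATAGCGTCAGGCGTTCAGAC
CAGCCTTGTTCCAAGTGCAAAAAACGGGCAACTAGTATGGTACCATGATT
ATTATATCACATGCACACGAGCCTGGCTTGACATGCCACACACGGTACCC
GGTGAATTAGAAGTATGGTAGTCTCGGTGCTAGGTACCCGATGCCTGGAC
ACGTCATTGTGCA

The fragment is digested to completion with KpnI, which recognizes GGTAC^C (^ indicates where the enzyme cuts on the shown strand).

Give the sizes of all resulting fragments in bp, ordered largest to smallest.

KpnI sites (GGTACC) start at positions 3, 139, 194, 233.
KpnI cuts after base 5 of each site (before the last base), so after positions 7, 143, 198, 237.
Linear molecule, 4 cuts → 5 fragments:
  1–7 → 7 bp
  8–143 → 136 bp
  144–198 → 55 bp
  199–237 → 39 bp
  238–263 → 26 bp
Sorted largest to smallest: 136, 55, 39, 26, 7 bp.

136, 55, 39, 26, 7 bp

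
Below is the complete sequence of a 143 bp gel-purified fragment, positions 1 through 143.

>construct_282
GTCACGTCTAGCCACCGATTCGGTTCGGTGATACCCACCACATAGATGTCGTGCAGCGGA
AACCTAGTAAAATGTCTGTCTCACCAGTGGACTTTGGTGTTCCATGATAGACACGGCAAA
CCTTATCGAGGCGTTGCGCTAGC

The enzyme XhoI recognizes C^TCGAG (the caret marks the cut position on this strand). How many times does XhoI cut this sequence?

0

No occurrence of CTCGAG is present in the sequence.
XhoI does not cut: 0 sites.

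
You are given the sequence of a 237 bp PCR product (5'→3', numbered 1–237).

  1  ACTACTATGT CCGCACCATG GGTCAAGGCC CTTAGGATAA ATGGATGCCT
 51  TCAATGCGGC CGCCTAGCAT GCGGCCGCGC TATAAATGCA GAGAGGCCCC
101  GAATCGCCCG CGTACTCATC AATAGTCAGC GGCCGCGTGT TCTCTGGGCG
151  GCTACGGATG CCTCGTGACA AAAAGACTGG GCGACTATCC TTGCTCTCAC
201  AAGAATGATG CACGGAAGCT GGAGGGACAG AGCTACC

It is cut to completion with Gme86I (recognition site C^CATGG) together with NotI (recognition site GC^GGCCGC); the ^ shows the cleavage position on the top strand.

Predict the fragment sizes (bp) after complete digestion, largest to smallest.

The Gme86I site (CCATGG) starts at position 16.
Gme86I cuts after the first base of each site, so after position 16.
NotI sites (GCGGCCGC) start at positions 56, 71, 129.
NotI cuts after base 2 of each site, so after positions 57, 72, 130.
Combined cut positions: 16, 57, 72, 130.
Linear molecule, 4 cuts → 5 fragments:
  1–16 → 16 bp
  17–57 → 41 bp
  58–72 → 15 bp
  73–130 → 58 bp
  131–237 → 107 bp
Sorted largest to smallest: 107, 58, 41, 16, 15 bp.

107, 58, 41, 16, 15 bp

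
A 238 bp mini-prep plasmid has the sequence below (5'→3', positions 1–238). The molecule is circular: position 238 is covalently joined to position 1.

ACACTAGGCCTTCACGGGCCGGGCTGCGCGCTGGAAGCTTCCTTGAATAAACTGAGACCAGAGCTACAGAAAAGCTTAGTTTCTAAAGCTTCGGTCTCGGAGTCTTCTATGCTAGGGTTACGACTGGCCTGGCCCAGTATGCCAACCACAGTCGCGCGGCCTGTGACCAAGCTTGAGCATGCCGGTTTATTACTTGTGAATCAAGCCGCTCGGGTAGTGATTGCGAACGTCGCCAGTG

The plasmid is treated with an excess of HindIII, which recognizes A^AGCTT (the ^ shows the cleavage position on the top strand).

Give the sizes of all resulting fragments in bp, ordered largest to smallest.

104, 83, 37, 14 bp

HindIII sites (AAGCTT) start at positions 35, 72, 86, 169.
HindIII cuts after the first base of each site, so after positions 35, 72, 86, 169.
Circular molecule, 4 cuts → 4 fragments:
  36–72 → 37 bp
  73–86 → 14 bp
  87–169 → 83 bp
  170–238 then 1–35 → 69 + 35 = 104 bp
Sorted largest to smallest: 104, 83, 37, 14 bp.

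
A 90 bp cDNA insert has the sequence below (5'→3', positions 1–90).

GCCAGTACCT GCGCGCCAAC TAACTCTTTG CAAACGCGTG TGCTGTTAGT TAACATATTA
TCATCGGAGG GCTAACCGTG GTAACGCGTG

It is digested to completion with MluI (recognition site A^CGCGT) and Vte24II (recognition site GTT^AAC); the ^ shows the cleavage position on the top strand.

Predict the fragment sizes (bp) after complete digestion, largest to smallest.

MluI sites (ACGCGT) start at positions 34, 84.
MluI cuts after the first base of each site, so after positions 34, 84.
The Vte24II site (GTTAAC) starts at position 49.
Vte24II cuts after base 3 of each site, so after position 51.
Combined cut positions: 34, 51, 84.
Linear molecule, 3 cuts → 4 fragments:
  1–34 → 34 bp
  35–51 → 17 bp
  52–84 → 33 bp
  85–90 → 6 bp
Sorted largest to smallest: 34, 33, 17, 6 bp.

34, 33, 17, 6 bp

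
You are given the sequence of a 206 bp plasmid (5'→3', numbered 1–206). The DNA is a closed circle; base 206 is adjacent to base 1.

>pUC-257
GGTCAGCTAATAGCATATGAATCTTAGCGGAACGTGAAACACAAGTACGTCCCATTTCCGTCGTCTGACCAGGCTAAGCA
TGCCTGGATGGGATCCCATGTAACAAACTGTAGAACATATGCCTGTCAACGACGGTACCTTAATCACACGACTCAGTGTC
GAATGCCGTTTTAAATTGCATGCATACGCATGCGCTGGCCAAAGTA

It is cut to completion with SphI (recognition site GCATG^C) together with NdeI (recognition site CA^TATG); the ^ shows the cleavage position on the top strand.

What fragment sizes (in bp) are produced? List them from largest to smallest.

67, 65, 35, 29, 10 bp

SphI sites (GCATGC) start at positions 78, 178, 188.
SphI cuts after base 5 of each site (before the last base), so after positions 82, 182, 192.
NdeI sites (CATATG) start at positions 14, 116.
NdeI cuts after base 2 of each site, so after positions 15, 117.
Combined cut positions: 15, 82, 117, 182, 192.
Circular molecule, 5 cuts → 5 fragments:
  16–82 → 67 bp
  83–117 → 35 bp
  118–182 → 65 bp
  183–192 → 10 bp
  193–206 then 1–15 → 14 + 15 = 29 bp
Sorted largest to smallest: 67, 65, 35, 29, 10 bp.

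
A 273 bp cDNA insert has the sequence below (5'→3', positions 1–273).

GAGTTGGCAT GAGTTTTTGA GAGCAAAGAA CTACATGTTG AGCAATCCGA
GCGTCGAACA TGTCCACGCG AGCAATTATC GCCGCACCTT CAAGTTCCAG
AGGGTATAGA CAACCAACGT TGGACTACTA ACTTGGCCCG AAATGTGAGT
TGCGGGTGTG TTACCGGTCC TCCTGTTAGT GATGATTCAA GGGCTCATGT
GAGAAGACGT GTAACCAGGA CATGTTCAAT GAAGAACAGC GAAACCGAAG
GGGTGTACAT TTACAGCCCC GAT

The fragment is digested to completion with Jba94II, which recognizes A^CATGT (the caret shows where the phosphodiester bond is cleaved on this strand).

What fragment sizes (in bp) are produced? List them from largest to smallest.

Jba94II sites (ACATGT) start at positions 33, 58, 220.
Jba94II cuts after the first base of each site, so after positions 33, 58, 220.
Linear molecule, 3 cuts → 4 fragments:
  1–33 → 33 bp
  34–58 → 25 bp
  59–220 → 162 bp
  221–273 → 53 bp
Sorted largest to smallest: 162, 53, 33, 25 bp.

162, 53, 33, 25 bp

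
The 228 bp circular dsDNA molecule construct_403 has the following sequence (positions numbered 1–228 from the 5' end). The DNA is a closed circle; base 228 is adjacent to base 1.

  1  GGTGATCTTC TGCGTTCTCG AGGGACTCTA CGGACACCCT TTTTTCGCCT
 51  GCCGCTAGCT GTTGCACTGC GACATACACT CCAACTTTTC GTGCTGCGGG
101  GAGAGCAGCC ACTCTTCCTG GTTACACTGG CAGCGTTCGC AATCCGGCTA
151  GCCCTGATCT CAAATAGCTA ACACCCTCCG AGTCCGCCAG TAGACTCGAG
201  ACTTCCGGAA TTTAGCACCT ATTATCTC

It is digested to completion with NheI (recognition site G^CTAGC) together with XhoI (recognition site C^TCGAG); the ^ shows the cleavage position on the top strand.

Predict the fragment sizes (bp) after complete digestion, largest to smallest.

93, 50, 48, 37 bp

NheI sites (GCTAGC) start at positions 54, 147.
NheI cuts after the first base of each site, so after positions 54, 147.
XhoI sites (CTCGAG) start at positions 17, 195.
XhoI cuts after the first base of each site, so after positions 17, 195.
Combined cut positions: 17, 54, 147, 195.
Circular molecule, 4 cuts → 4 fragments:
  18–54 → 37 bp
  55–147 → 93 bp
  148–195 → 48 bp
  196–228 then 1–17 → 33 + 17 = 50 bp
Sorted largest to smallest: 93, 50, 48, 37 bp.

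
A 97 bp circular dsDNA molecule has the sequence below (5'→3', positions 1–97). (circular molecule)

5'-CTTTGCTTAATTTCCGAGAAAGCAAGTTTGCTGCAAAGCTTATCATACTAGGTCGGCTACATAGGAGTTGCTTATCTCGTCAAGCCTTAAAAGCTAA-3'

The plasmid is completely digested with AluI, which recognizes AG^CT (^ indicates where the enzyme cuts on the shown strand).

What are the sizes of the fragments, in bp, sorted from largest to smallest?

AluI sites (AGCT) start at positions 37, 92.
AluI cuts after base 2 of each site, so after positions 38, 93.
Circular molecule, 2 cuts → 2 fragments:
  39–93 → 55 bp
  94–97 then 1–38 → 4 + 38 = 42 bp
Sorted largest to smallest: 55, 42 bp.

55, 42 bp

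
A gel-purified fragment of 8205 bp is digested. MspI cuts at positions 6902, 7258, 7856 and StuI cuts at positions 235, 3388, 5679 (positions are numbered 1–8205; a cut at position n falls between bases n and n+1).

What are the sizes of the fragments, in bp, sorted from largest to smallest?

3153, 2291, 1223, 598, 356, 349, 235 bp

Combined cut positions (sorted): 235, 3388, 5679, 6902, 7258, 7856.
Linear molecule, 6 cuts → 7 fragments:
  235 − 0 = 235 bp
  3388 − 235 = 3153 bp
  5679 − 3388 = 2291 bp
  6902 − 5679 = 1223 bp
  7258 − 6902 = 356 bp
  7856 − 7258 = 598 bp
  8205 − 7856 = 349 bp
Sorted largest to smallest: 3153, 2291, 1223, 598, 356, 349, 235 bp.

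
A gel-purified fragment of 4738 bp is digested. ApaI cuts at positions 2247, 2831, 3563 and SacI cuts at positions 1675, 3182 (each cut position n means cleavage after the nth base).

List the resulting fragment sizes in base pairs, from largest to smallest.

Combined cut positions (sorted): 1675, 2247, 2831, 3182, 3563.
Linear molecule, 5 cuts → 6 fragments:
  1675 − 0 = 1675 bp
  2247 − 1675 = 572 bp
  2831 − 2247 = 584 bp
  3182 − 2831 = 351 bp
  3563 − 3182 = 381 bp
  4738 − 3563 = 1175 bp
Sorted largest to smallest: 1675, 1175, 584, 572, 381, 351 bp.

1675, 1175, 584, 572, 381, 351 bp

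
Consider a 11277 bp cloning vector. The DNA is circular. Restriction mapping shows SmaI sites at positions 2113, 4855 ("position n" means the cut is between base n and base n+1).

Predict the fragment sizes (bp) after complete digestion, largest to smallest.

8535, 2742 bp

Circular molecule, 2 cuts → 2 fragments:
  4855 − 2113 = 2742 bp
  wrap: 11277 − 4855 + 2113 = 8535 bp
Sorted largest to smallest: 8535, 2742 bp.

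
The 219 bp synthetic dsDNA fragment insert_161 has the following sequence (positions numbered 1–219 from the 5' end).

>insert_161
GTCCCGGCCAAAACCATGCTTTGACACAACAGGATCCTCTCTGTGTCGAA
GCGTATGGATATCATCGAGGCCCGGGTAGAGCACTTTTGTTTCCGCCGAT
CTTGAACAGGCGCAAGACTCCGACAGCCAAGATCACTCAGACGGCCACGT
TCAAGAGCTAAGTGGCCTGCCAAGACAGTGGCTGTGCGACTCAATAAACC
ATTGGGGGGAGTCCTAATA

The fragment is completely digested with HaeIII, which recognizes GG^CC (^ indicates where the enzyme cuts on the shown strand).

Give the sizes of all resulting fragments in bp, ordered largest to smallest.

HaeIII sites (GGCC) start at positions 6, 69, 143, 164.
HaeIII cuts after base 2 of each site, so after positions 7, 70, 144, 165.
Linear molecule, 4 cuts → 5 fragments:
  1–7 → 7 bp
  8–70 → 63 bp
  71–144 → 74 bp
  145–165 → 21 bp
  166–219 → 54 bp
Sorted largest to smallest: 74, 63, 54, 21, 7 bp.

74, 63, 54, 21, 7 bp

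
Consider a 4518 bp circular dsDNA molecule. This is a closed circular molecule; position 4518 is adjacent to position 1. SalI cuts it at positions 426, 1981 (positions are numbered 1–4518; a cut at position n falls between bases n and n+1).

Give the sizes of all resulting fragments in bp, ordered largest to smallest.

Circular molecule, 2 cuts → 2 fragments:
  1981 − 426 = 1555 bp
  wrap: 4518 − 1981 + 426 = 2963 bp
Sorted largest to smallest: 2963, 1555 bp.

2963, 1555 bp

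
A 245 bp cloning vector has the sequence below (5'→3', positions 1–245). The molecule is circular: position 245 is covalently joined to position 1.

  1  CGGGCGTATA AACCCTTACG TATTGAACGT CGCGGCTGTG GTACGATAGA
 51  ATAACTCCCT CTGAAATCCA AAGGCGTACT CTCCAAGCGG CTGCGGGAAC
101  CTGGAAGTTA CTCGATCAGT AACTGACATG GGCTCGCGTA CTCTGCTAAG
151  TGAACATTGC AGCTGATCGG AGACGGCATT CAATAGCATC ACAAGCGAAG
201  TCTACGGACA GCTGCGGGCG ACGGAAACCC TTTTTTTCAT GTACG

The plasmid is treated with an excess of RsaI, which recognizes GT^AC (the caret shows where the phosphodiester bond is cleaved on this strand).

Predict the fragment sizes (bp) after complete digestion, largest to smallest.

RsaI sites (GTAC) start at positions 41, 76, 138, 241.
RsaI cuts after base 2 of each site, so after positions 42, 77, 139, 242.
Circular molecule, 4 cuts → 4 fragments:
  43–77 → 35 bp
  78–139 → 62 bp
  140–242 → 103 bp
  243–245 then 1–42 → 3 + 42 = 45 bp
Sorted largest to smallest: 103, 62, 45, 35 bp.

103, 62, 45, 35 bp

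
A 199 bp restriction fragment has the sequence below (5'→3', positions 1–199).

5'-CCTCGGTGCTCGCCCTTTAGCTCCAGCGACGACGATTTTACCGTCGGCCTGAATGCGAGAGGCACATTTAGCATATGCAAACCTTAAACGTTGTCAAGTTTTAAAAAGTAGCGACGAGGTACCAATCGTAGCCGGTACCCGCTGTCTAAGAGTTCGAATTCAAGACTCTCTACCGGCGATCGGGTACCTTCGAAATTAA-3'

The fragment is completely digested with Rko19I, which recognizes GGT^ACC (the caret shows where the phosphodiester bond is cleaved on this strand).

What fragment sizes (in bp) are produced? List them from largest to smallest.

120, 49, 16, 14 bp

Rko19I sites (GGTACC) start at positions 118, 134, 183.
Rko19I cuts after base 3 of each site, so after positions 120, 136, 185.
Linear molecule, 3 cuts → 4 fragments:
  1–120 → 120 bp
  121–136 → 16 bp
  137–185 → 49 bp
  186–199 → 14 bp
Sorted largest to smallest: 120, 49, 16, 14 bp.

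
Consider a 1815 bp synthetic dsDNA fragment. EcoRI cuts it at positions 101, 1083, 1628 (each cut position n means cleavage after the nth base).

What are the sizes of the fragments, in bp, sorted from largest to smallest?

Linear molecule, 3 cuts → 4 fragments:
  101 − 0 = 101 bp
  1083 − 101 = 982 bp
  1628 − 1083 = 545 bp
  1815 − 1628 = 187 bp
Sorted largest to smallest: 982, 545, 187, 101 bp.

982, 545, 187, 101 bp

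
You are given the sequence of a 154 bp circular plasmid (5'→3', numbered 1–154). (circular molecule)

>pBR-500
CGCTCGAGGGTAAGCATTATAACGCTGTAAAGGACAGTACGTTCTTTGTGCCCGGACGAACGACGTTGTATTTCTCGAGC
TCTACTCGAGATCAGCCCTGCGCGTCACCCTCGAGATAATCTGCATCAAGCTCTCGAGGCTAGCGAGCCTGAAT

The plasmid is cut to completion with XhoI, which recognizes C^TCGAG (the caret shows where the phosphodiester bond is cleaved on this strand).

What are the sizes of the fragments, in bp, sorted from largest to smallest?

71, 25, 24, 23, 11 bp

XhoI sites (CTCGAG) start at positions 3, 74, 85, 110, 133.
XhoI cuts after the first base of each site, so after positions 3, 74, 85, 110, 133.
Circular molecule, 5 cuts → 5 fragments:
  4–74 → 71 bp
  75–85 → 11 bp
  86–110 → 25 bp
  111–133 → 23 bp
  134–154 then 1–3 → 21 + 3 = 24 bp
Sorted largest to smallest: 71, 25, 24, 23, 11 bp.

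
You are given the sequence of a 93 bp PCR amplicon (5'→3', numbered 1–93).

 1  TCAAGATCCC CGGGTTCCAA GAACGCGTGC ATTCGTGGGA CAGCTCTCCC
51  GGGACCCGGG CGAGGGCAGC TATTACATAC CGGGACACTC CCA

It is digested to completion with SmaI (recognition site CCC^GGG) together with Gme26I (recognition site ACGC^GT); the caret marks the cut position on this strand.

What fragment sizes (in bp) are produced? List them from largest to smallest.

SmaI sites (CCCGGG) start at positions 9, 48, 55.
SmaI cuts after base 3 of each site, so after positions 11, 50, 57.
The Gme26I site (ACGCGT) starts at position 23.
Gme26I cuts after base 4 of each site, so after position 26.
Combined cut positions: 11, 26, 50, 57.
Linear molecule, 4 cuts → 5 fragments:
  1–11 → 11 bp
  12–26 → 15 bp
  27–50 → 24 bp
  51–57 → 7 bp
  58–93 → 36 bp
Sorted largest to smallest: 36, 24, 15, 11, 7 bp.

36, 24, 15, 11, 7 bp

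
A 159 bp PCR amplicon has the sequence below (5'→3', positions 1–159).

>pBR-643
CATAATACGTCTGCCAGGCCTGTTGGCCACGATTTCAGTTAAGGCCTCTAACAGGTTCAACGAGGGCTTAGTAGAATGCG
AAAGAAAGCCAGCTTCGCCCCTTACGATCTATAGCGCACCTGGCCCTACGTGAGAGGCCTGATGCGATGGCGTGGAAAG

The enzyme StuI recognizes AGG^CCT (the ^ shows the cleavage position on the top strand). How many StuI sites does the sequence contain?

AGGCCT occurs starting at positions 16, 42, 135.
StuI cuts at 3 sites.

3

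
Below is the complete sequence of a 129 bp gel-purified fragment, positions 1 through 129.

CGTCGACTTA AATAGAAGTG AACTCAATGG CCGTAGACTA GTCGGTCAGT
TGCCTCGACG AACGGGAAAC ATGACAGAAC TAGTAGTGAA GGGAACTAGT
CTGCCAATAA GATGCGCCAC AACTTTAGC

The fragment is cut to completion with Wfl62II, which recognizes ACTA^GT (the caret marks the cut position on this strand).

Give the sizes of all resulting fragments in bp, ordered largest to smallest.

Wfl62II sites (ACTAGT) start at positions 37, 79, 95.
Wfl62II cuts after base 4 of each site, so after positions 40, 82, 98.
Linear molecule, 3 cuts → 4 fragments:
  1–40 → 40 bp
  41–82 → 42 bp
  83–98 → 16 bp
  99–129 → 31 bp
Sorted largest to smallest: 42, 40, 31, 16 bp.

42, 40, 31, 16 bp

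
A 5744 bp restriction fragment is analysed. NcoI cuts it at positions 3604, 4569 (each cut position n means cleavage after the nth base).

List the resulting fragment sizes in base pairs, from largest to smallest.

3604, 1175, 965 bp

Linear molecule, 2 cuts → 3 fragments:
  3604 − 0 = 3604 bp
  4569 − 3604 = 965 bp
  5744 − 4569 = 1175 bp
Sorted largest to smallest: 3604, 1175, 965 bp.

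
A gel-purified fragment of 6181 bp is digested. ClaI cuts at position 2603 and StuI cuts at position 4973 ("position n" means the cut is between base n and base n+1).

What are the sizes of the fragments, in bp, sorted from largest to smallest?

Combined cut positions (sorted): 2603, 4973.
Linear molecule, 2 cuts → 3 fragments:
  2603 − 0 = 2603 bp
  4973 − 2603 = 2370 bp
  6181 − 4973 = 1208 bp
Sorted largest to smallest: 2603, 2370, 1208 bp.

2603, 2370, 1208 bp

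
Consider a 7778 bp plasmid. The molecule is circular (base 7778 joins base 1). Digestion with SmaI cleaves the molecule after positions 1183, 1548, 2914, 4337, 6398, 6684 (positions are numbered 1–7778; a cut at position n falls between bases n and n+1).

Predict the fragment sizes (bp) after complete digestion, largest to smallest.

Circular molecule, 6 cuts → 6 fragments:
  1548 − 1183 = 365 bp
  2914 − 1548 = 1366 bp
  4337 − 2914 = 1423 bp
  6398 − 4337 = 2061 bp
  6684 − 6398 = 286 bp
  wrap: 7778 − 6684 + 1183 = 2277 bp
Sorted largest to smallest: 2277, 2061, 1423, 1366, 365, 286 bp.

2277, 2061, 1423, 1366, 365, 286 bp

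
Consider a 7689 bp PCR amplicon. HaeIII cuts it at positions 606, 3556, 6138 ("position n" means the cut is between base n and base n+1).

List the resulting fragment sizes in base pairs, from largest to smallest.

2950, 2582, 1551, 606 bp

Linear molecule, 3 cuts → 4 fragments:
  606 − 0 = 606 bp
  3556 − 606 = 2950 bp
  6138 − 3556 = 2582 bp
  7689 − 6138 = 1551 bp
Sorted largest to smallest: 2950, 2582, 1551, 606 bp.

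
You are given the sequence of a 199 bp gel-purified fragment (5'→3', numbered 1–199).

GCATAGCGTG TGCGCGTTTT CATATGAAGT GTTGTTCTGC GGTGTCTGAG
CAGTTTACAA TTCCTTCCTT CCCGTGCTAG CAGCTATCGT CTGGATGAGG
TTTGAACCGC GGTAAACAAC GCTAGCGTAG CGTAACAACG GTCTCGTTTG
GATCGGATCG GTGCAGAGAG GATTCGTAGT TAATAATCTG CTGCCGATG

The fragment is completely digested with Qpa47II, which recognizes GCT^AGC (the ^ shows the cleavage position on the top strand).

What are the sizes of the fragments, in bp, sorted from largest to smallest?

Qpa47II sites (GCTAGC) start at positions 76, 121.
Qpa47II cuts after base 3 of each site, so after positions 78, 123.
Linear molecule, 2 cuts → 3 fragments:
  1–78 → 78 bp
  79–123 → 45 bp
  124–199 → 76 bp
Sorted largest to smallest: 78, 76, 45 bp.

78, 76, 45 bp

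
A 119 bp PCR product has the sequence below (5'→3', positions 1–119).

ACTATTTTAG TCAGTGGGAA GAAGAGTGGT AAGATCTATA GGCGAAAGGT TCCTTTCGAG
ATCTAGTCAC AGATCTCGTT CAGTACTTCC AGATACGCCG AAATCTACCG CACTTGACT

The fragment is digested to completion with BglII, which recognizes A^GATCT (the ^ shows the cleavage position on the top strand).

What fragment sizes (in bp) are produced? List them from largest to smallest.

BglII sites (AGATCT) start at positions 32, 59, 71.
BglII cuts after the first base of each site, so after positions 32, 59, 71.
Linear molecule, 3 cuts → 4 fragments:
  1–32 → 32 bp
  33–59 → 27 bp
  60–71 → 12 bp
  72–119 → 48 bp
Sorted largest to smallest: 48, 32, 27, 12 bp.

48, 32, 27, 12 bp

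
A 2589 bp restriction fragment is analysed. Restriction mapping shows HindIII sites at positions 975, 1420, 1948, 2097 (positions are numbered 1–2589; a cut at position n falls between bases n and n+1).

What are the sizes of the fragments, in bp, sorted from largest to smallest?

Linear molecule, 4 cuts → 5 fragments:
  975 − 0 = 975 bp
  1420 − 975 = 445 bp
  1948 − 1420 = 528 bp
  2097 − 1948 = 149 bp
  2589 − 2097 = 492 bp
Sorted largest to smallest: 975, 528, 492, 445, 149 bp.

975, 528, 492, 445, 149 bp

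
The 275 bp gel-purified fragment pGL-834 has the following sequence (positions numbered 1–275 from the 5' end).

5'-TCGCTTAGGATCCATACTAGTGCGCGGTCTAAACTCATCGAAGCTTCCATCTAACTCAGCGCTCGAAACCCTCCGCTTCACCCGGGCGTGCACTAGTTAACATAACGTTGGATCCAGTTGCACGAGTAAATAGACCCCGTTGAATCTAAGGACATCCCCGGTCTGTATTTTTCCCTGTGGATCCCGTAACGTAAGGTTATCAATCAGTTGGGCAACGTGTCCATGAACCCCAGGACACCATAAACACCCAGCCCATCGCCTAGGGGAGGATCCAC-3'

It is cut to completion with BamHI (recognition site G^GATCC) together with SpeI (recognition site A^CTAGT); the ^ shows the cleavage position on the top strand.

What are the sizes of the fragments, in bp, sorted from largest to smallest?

89, 76, 69, 18, 8, 8, 7 bp

BamHI sites (GGATCC) start at positions 8, 110, 179, 268.
BamHI cuts after the first base of each site, so after positions 8, 110, 179, 268.
SpeI sites (ACTAGT) start at positions 16, 92.
SpeI cuts after the first base of each site, so after positions 16, 92.
Combined cut positions: 8, 16, 92, 110, 179, 268.
Linear molecule, 6 cuts → 7 fragments:
  1–8 → 8 bp
  9–16 → 8 bp
  17–92 → 76 bp
  93–110 → 18 bp
  111–179 → 69 bp
  180–268 → 89 bp
  269–275 → 7 bp
Sorted largest to smallest: 89, 76, 69, 18, 8, 8, 7 bp.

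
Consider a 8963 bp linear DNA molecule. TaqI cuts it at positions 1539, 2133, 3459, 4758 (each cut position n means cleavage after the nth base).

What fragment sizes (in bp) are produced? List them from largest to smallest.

Linear molecule, 4 cuts → 5 fragments:
  1539 − 0 = 1539 bp
  2133 − 1539 = 594 bp
  3459 − 2133 = 1326 bp
  4758 − 3459 = 1299 bp
  8963 − 4758 = 4205 bp
Sorted largest to smallest: 4205, 1539, 1326, 1299, 594 bp.

4205, 1539, 1326, 1299, 594 bp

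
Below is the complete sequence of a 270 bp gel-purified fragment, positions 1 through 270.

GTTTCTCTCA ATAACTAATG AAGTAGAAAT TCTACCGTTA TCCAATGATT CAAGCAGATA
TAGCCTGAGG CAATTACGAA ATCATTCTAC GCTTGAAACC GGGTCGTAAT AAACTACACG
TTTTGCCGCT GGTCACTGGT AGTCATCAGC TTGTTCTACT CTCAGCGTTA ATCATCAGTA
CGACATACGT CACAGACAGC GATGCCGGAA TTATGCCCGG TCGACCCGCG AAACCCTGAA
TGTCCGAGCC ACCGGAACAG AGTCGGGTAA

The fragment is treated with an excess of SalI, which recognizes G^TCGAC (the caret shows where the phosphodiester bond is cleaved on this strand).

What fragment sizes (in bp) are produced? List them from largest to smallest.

220, 50 bp

The SalI site (GTCGAC) starts at position 220.
SalI cuts after the first base of each site, so after position 220.
Linear molecule, 1 cut → 2 fragments:
  1–220 → 220 bp
  221–270 → 50 bp
Sorted largest to smallest: 220, 50 bp.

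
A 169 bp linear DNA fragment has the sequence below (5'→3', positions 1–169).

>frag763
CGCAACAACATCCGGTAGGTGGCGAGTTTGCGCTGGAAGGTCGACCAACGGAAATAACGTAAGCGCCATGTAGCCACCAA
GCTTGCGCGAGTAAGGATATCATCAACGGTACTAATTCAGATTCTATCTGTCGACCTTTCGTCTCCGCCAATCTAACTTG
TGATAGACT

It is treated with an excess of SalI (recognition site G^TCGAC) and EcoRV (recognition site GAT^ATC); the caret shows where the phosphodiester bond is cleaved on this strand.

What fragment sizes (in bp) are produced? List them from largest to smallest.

SalI sites (GTCGAC) start at positions 40, 130.
SalI cuts after the first base of each site, so after positions 40, 130.
The EcoRV site (GATATC) starts at position 96.
EcoRV cuts after base 3 of each site, so after position 98.
Combined cut positions: 40, 98, 130.
Linear molecule, 3 cuts → 4 fragments:
  1–40 → 40 bp
  41–98 → 58 bp
  99–130 → 32 bp
  131–169 → 39 bp
Sorted largest to smallest: 58, 40, 39, 32 bp.

58, 40, 39, 32 bp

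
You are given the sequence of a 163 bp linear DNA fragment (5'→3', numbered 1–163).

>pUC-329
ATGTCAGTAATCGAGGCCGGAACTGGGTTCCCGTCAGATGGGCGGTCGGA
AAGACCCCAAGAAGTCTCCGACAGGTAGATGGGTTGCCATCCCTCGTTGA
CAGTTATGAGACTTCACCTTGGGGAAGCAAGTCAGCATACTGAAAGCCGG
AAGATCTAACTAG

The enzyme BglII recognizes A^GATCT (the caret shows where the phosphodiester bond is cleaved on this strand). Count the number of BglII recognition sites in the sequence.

1

AGATCT occurs starting at position 152.
BglII cuts at 1 site.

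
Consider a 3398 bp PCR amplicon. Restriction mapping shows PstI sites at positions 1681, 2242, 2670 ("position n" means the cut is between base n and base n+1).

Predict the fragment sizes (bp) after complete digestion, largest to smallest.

1681, 728, 561, 428 bp

Linear molecule, 3 cuts → 4 fragments:
  1681 − 0 = 1681 bp
  2242 − 1681 = 561 bp
  2670 − 2242 = 428 bp
  3398 − 2670 = 728 bp
Sorted largest to smallest: 1681, 728, 561, 428 bp.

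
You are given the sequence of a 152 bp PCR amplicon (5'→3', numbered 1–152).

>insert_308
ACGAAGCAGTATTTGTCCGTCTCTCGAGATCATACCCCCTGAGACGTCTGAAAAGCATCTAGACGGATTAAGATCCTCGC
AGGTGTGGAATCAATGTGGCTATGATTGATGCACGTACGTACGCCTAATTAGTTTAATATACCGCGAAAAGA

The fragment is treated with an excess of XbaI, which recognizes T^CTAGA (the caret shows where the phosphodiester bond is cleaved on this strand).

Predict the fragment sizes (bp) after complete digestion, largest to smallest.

94, 58 bp

The XbaI site (TCTAGA) starts at position 58.
XbaI cuts after the first base of each site, so after position 58.
Linear molecule, 1 cut → 2 fragments:
  1–58 → 58 bp
  59–152 → 94 bp
Sorted largest to smallest: 94, 58 bp.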